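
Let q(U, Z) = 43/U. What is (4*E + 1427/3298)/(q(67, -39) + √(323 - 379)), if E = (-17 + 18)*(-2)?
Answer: -7989013/92795826 + 12447997*I*√14/46397913 ≈ -0.086092 + 1.0038*I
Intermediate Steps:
E = -2 (E = 1*(-2) = -2)
(4*E + 1427/3298)/(q(67, -39) + √(323 - 379)) = (4*(-2) + 1427/3298)/(43/67 + √(323 - 379)) = (-8 + 1427*(1/3298))/(43*(1/67) + √(-56)) = (-8 + 1427/3298)/(43/67 + 2*I*√14) = -24957/(3298*(43/67 + 2*I*√14))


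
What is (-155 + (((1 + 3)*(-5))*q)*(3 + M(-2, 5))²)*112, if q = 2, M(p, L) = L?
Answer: -304080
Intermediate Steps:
(-155 + (((1 + 3)*(-5))*q)*(3 + M(-2, 5))²)*112 = (-155 + (((1 + 3)*(-5))*2)*(3 + 5)²)*112 = (-155 + ((4*(-5))*2)*8²)*112 = (-155 - 20*2*64)*112 = (-155 - 40*64)*112 = (-155 - 2560)*112 = -2715*112 = -304080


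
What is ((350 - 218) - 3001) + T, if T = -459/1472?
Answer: -4223627/1472 ≈ -2869.3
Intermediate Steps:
T = -459/1472 (T = -459*1/1472 = -459/1472 ≈ -0.31182)
((350 - 218) - 3001) + T = ((350 - 218) - 3001) - 459/1472 = (132 - 3001) - 459/1472 = -2869 - 459/1472 = -4223627/1472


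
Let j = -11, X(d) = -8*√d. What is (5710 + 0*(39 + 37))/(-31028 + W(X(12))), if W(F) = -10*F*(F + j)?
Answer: -27627835/186127058 + 628100*√3/93063529 ≈ -0.13675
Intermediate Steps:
W(F) = -10*F*(-11 + F) (W(F) = -10*F*(F - 11) = -10*F*(-11 + F))
(5710 + 0*(39 + 37))/(-31028 + W(X(12))) = (5710 + 0*(39 + 37))/(-31028 + 10*(-16*√3)*(11 - (-8)*√12)) = (5710 + 0*76)/(-31028 + 10*(-16*√3)*(11 - (-8)*2*√3)) = (5710 + 0)/(-31028 + 10*(-16*√3)*(11 - (-16)*√3)) = 5710/(-31028 + 10*(-16*√3)*(11 + 16*√3)) = 5710/(-31028 - 160*√3*(11 + 16*√3))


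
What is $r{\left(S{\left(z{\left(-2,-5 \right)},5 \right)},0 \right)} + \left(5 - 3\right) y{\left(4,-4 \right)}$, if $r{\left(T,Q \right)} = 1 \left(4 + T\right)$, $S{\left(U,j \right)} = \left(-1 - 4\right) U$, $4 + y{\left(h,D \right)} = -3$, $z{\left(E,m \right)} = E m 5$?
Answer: $-260$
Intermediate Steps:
$z{\left(E,m \right)} = 5 E m$
$y{\left(h,D \right)} = -7$ ($y{\left(h,D \right)} = -4 - 3 = -7$)
$S{\left(U,j \right)} = - 5 U$
$r{\left(T,Q \right)} = 4 + T$
$r{\left(S{\left(z{\left(-2,-5 \right)},5 \right)},0 \right)} + \left(5 - 3\right) y{\left(4,-4 \right)} = \left(4 - 5 \cdot 5 \left(-2\right) \left(-5\right)\right) + \left(5 - 3\right) \left(-7\right) = \left(4 - 250\right) + 2 \left(-7\right) = \left(4 - 250\right) - 14 = -246 - 14 = -260$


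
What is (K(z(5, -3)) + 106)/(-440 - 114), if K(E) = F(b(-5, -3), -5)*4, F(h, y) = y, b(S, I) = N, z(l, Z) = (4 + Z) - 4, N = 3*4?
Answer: -43/277 ≈ -0.15523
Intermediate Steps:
N = 12
z(l, Z) = Z
b(S, I) = 12
K(E) = -20 (K(E) = -5*4 = -20)
(K(z(5, -3)) + 106)/(-440 - 114) = (-20 + 106)/(-440 - 114) = 86/(-554) = 86*(-1/554) = -43/277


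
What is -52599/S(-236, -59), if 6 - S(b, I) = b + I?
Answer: -52599/301 ≈ -174.75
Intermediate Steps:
S(b, I) = 6 - I - b (S(b, I) = 6 - (b + I) = 6 - (I + b) = 6 + (-I - b) = 6 - I - b)
-52599/S(-236, -59) = -52599/(6 - 1*(-59) - 1*(-236)) = -52599/(6 + 59 + 236) = -52599/301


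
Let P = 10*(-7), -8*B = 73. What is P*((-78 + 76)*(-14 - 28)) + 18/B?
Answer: -429384/73 ≈ -5882.0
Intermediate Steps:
B = -73/8 (B = -⅛*73 = -73/8 ≈ -9.1250)
P = -70
P*((-78 + 76)*(-14 - 28)) + 18/B = -70*(-78 + 76)*(-14 - 28) + 18/(-73/8) = -(-140)*(-42) + 18*(-8/73) = -70*84 - 144/73 = -5880 - 144/73 = -429384/73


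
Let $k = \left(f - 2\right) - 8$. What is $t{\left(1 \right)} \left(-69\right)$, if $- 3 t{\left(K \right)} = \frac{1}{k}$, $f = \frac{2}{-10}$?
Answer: $- \frac{115}{51} \approx -2.2549$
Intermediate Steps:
$f = - \frac{1}{5}$ ($f = 2 \left(- \frac{1}{10}\right) = - \frac{1}{5} \approx -0.2$)
$k = - \frac{51}{5}$ ($k = \left(- \frac{1}{5} - 2\right) - 8 = - \frac{11}{5} - 8 = - \frac{51}{5} \approx -10.2$)
$t{\left(K \right)} = \frac{5}{153}$ ($t{\left(K \right)} = - \frac{1}{3 \left(- \frac{51}{5}\right)} = \left(- \frac{1}{3}\right) \left(- \frac{5}{51}\right) = \frac{5}{153}$)
$t{\left(1 \right)} \left(-69\right) = \frac{5}{153} \left(-69\right) = - \frac{115}{51}$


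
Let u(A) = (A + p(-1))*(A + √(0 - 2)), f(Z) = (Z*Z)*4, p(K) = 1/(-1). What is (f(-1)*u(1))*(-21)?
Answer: 0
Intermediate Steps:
p(K) = -1
f(Z) = 4*Z² (f(Z) = Z²*4 = 4*Z²)
u(A) = (-1 + A)*(A + I*√2) (u(A) = (A - 1)*(A + √(0 - 2)) = (-1 + A)*(A + √(-2)) = (-1 + A)*(A + I*√2))
(f(-1)*u(1))*(-21) = ((4*(-1)²)*(1² - 1*1 - I*√2 + I*1*√2))*(-21) = ((4*1)*(1 - 1 - I*√2 + I*√2))*(-21) = (4*0)*(-21) = 0*(-21) = 0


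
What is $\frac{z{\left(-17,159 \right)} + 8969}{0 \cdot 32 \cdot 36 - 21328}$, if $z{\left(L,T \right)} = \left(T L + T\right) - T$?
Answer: $- \frac{3133}{10664} \approx -0.29379$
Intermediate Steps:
$z{\left(L,T \right)} = L T$ ($z{\left(L,T \right)} = \left(L T + T\right) - T = \left(T + L T\right) - T = L T$)
$\frac{z{\left(-17,159 \right)} + 8969}{0 \cdot 32 \cdot 36 - 21328} = \frac{\left(-17\right) 159 + 8969}{0 \cdot 32 \cdot 36 - 21328} = \frac{-2703 + 8969}{0 \cdot 36 - 21328} = \frac{6266}{0 - 21328} = \frac{6266}{-21328} = 6266 \left(- \frac{1}{21328}\right) = - \frac{3133}{10664}$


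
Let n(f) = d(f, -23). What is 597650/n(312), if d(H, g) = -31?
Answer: -597650/31 ≈ -19279.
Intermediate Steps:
n(f) = -31
597650/n(312) = 597650/(-31) = 597650*(-1/31) = -597650/31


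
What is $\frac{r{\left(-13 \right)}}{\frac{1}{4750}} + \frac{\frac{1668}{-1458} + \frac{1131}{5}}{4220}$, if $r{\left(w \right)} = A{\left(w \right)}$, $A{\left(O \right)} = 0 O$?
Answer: $\frac{273443}{5127300} \approx 0.053331$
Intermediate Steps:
$A{\left(O \right)} = 0$
$r{\left(w \right)} = 0$
$\frac{r{\left(-13 \right)}}{\frac{1}{4750}} + \frac{\frac{1668}{-1458} + \frac{1131}{5}}{4220} = \frac{0}{\frac{1}{4750}} + \frac{\frac{1668}{-1458} + \frac{1131}{5}}{4220} = 0 \frac{1}{\frac{1}{4750}} + \left(1668 \left(- \frac{1}{1458}\right) + 1131 \cdot \frac{1}{5}\right) \frac{1}{4220} = 0 \cdot 4750 + \left(- \frac{278}{243} + \frac{1131}{5}\right) \frac{1}{4220} = 0 + \frac{273443}{1215} \cdot \frac{1}{4220} = 0 + \frac{273443}{5127300} = \frac{273443}{5127300}$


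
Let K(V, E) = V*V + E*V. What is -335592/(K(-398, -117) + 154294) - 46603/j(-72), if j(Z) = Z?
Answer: 522456799/808344 ≈ 646.33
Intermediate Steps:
K(V, E) = V² + E*V
-335592/(K(-398, -117) + 154294) - 46603/j(-72) = -335592/(-398*(-117 - 398) + 154294) - 46603/(-72) = -335592/(-398*(-515) + 154294) - 46603*(-1/72) = -335592/(204970 + 154294) + 46603/72 = -335592/359264 + 46603/72 = -335592*1/359264 + 46603/72 = -41949/44908 + 46603/72 = 522456799/808344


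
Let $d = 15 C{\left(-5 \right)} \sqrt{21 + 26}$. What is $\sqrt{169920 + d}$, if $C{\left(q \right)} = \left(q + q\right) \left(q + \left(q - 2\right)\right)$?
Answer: $6 \sqrt{4720 + 50 \sqrt{47}} \approx 426.92$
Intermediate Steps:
$C{\left(q \right)} = 2 q \left(-2 + 2 q\right)$ ($C{\left(q \right)} = 2 q \left(q + \left(q - 2\right)\right) = 2 q \left(q + \left(-2 + q\right)\right) = 2 q \left(-2 + 2 q\right)$)
$d = 1800 \sqrt{47}$ ($d = 15 \cdot 4 \left(-5\right) \left(-1 - 5\right) \sqrt{21 + 26} = 15 \cdot 4 \left(-5\right) \left(-6\right) \sqrt{47} = 15 \cdot 120 \sqrt{47} = 1800 \sqrt{47} \approx 12340.0$)
$\sqrt{169920 + d} = \sqrt{169920 + 1800 \sqrt{47}}$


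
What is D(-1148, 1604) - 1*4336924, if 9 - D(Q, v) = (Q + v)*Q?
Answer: -3813427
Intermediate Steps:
D(Q, v) = 9 - Q*(Q + v) (D(Q, v) = 9 - (Q + v)*Q = 9 - Q*(Q + v))
D(-1148, 1604) - 1*4336924 = (9 - 1*(-1148)² - 1*(-1148)*1604) - 1*4336924 = (9 - 1*1317904 + 1841392) - 4336924 = (9 - 1317904 + 1841392) - 4336924 = 523497 - 4336924 = -3813427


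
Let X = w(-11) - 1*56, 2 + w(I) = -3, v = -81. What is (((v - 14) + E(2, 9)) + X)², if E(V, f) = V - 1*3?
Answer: 24649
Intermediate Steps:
w(I) = -5 (w(I) = -2 - 3 = -5)
E(V, f) = -3 + V (E(V, f) = V - 3 = -3 + V)
X = -61 (X = -5 - 1*56 = -5 - 56 = -61)
(((v - 14) + E(2, 9)) + X)² = (((-81 - 14) + (-3 + 2)) - 61)² = ((-95 - 1) - 61)² = (-96 - 61)² = (-157)² = 24649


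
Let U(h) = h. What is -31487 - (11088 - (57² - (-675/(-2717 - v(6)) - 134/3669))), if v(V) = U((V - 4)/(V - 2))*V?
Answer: -78492601555/1995936 ≈ -39326.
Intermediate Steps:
v(V) = V*(-4 + V)/(-2 + V) (v(V) = ((V - 4)/(V - 2))*V = ((-4 + V)/(-2 + V))*V = V*(-4 + V)/(-2 + V))
-31487 - (11088 - (57² - (-675/(-2717 - v(6)) - 134/3669))) = -31487 - (11088 - (57² - (-675/(-2717 - 6*(-4 + 6)/(-2 + 6)) - 134/3669))) = -31487 - (11088 - (3249 - (-675/(-2717 - 6*2/4) - 134*1/3669))) = -31487 - (11088 - (3249 - (-675/(-2717 - 6*2/4) - 134/3669))) = -31487 - (11088 - (3249 - (-675/(-2717 - 1*3) - 134/3669))) = -31487 - (11088 - (3249 - (-675/(-2717 - 3) - 134/3669))) = -31487 - (11088 - (3249 - (-675/(-2720) - 134/3669))) = -31487 - (11088 - (3249 - (-675*(-1/2720) - 134/3669))) = -31487 - (11088 - (3249 - (135/544 - 134/3669))) = -31487 - (11088 - (3249 - 1*422419/1995936)) = -31487 - (11088 - (3249 - 422419/1995936)) = -31487 - (11088 - 1*6484373645/1995936) = -31487 - (11088 - 6484373645/1995936) = -31487 - 1*15646564723/1995936 = -31487 - 15646564723/1995936 = -78492601555/1995936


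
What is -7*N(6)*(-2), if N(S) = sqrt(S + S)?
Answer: 28*sqrt(3) ≈ 48.497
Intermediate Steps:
N(S) = sqrt(2)*sqrt(S) (N(S) = sqrt(2*S) = sqrt(2)*sqrt(S))
-7*N(6)*(-2) = -7*sqrt(2)*sqrt(6)*(-2) = -14*sqrt(3)*(-2) = 28*sqrt(3)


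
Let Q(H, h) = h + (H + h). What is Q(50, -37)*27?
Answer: -648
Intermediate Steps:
Q(H, h) = H + 2*h
Q(50, -37)*27 = (50 + 2*(-37))*27 = (50 - 74)*27 = -24*27 = -648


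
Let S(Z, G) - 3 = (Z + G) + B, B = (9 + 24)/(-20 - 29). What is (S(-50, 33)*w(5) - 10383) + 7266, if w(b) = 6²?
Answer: -178617/49 ≈ -3645.2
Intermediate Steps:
w(b) = 36
B = -33/49 (B = 33/(-49) = 33*(-1/49) = -33/49 ≈ -0.67347)
S(Z, G) = 114/49 + G + Z (S(Z, G) = 3 + ((Z + G) - 33/49) = 3 + ((G + Z) - 33/49) = 3 + (-33/49 + G + Z) = 114/49 + G + Z)
(S(-50, 33)*w(5) - 10383) + 7266 = ((114/49 + 33 - 50)*36 - 10383) + 7266 = (-719/49*36 - 10383) + 7266 = (-25884/49 - 10383) + 7266 = -534651/49 + 7266 = -178617/49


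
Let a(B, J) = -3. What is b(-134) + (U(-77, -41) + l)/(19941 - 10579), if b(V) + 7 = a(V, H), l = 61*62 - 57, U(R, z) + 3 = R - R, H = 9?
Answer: -44949/4681 ≈ -9.6024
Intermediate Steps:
U(R, z) = -3 (U(R, z) = -3 + (R - R) = -3 + 0 = -3)
l = 3725 (l = 3782 - 57 = 3725)
b(V) = -10 (b(V) = -7 - 3 = -10)
b(-134) + (U(-77, -41) + l)/(19941 - 10579) = -10 + (-3 + 3725)/(19941 - 10579) = -10 + 3722/9362 = -10 + 3722*(1/9362) = -10 + 1861/4681 = -44949/4681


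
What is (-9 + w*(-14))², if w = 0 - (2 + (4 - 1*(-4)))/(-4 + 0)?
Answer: 1936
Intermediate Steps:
w = 5/2 (w = 0 - (2 + (4 + 4))/(-4) = 0 - (2 + 8)*(-1)/4 = 0 - 10*(-1)/4 = 0 - 1*(-5/2) = 0 + 5/2 = 5/2 ≈ 2.5000)
(-9 + w*(-14))² = (-9 + (5/2)*(-14))² = (-9 - 35)² = (-44)² = 1936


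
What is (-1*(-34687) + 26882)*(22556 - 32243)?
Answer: -596418903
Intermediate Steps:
(-1*(-34687) + 26882)*(22556 - 32243) = (34687 + 26882)*(-9687) = 61569*(-9687) = -596418903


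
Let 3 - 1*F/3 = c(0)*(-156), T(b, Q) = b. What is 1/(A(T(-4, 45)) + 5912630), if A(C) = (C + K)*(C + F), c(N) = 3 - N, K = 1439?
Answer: 1/7934545 ≈ 1.2603e-7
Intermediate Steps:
F = 1413 (F = 9 - 3*(3 - 1*0)*(-156) = 9 - 3*(3 + 0)*(-156) = 9 - 9*(-156) = 9 - 3*(-468) = 9 + 1404 = 1413)
A(C) = (1413 + C)*(1439 + C) (A(C) = (C + 1439)*(C + 1413) = (1439 + C)*(1413 + C) = (1413 + C)*(1439 + C))
1/(A(T(-4, 45)) + 5912630) = 1/((2033307 + (-4)**2 + 2852*(-4)) + 5912630) = 1/((2033307 + 16 - 11408) + 5912630) = 1/(2021915 + 5912630) = 1/7934545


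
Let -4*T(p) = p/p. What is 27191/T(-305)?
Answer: -108764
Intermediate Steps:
T(p) = -1/4 (T(p) = -p/(4*p) = -1/4*1 = -1/4)
27191/T(-305) = 27191/(-1/4) = 27191*(-4) = -108764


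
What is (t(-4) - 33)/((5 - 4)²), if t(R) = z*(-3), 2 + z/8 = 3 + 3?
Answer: -129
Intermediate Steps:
z = 32 (z = -16 + 8*(3 + 3) = -16 + 8*6 = -16 + 48 = 32)
t(R) = -96 (t(R) = 32*(-3) = -96)
(t(-4) - 33)/((5 - 4)²) = (-96 - 33)/((5 - 4)²) = -129/(1²) = -129/1 = -129*1 = -129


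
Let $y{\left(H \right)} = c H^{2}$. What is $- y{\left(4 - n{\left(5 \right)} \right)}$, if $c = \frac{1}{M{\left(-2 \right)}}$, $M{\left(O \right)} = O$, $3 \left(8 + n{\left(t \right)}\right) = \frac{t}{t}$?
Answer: $\frac{1225}{18} \approx 68.056$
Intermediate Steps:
$n{\left(t \right)} = - \frac{23}{3}$ ($n{\left(t \right)} = -8 + \frac{t \frac{1}{t}}{3} = -8 + \frac{1}{3} \cdot 1 = -8 + \frac{1}{3} = - \frac{23}{3}$)
$c = - \frac{1}{2}$ ($c = \frac{1}{-2} = - \frac{1}{2} \approx -0.5$)
$y{\left(H \right)} = - \frac{H^{2}}{2}$
$- y{\left(4 - n{\left(5 \right)} \right)} = - \frac{\left(-1\right) \left(4 - - \frac{23}{3}\right)^{2}}{2} = - \frac{\left(-1\right) \left(4 + \frac{23}{3}\right)^{2}}{2} = - \frac{\left(-1\right) \left(\frac{35}{3}\right)^{2}}{2} = - \frac{\left(-1\right) 1225}{2 \cdot 9} = \left(-1\right) \left(- \frac{1225}{18}\right) = \frac{1225}{18}$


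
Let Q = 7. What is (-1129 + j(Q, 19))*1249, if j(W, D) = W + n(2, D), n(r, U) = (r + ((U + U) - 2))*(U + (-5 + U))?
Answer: 164868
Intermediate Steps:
n(r, U) = (-5 + 2*U)*(-2 + r + 2*U) (n(r, U) = (r + (2*U - 2))*(-5 + 2*U) = (r + (-2 + 2*U))*(-5 + 2*U) = (-2 + r + 2*U)*(-5 + 2*U) = (-5 + 2*U)*(-2 + r + 2*U))
j(W, D) = W - 10*D + 4*D² (j(W, D) = W + (10 - 14*D - 5*2 + 4*D² + 2*D*2) = W + (10 - 14*D - 10 + 4*D² + 4*D) = W + (-10*D + 4*D²) = W - 10*D + 4*D²)
(-1129 + j(Q, 19))*1249 = (-1129 + (7 - 10*19 + 4*19²))*1249 = (-1129 + (7 - 190 + 4*361))*1249 = (-1129 + (7 - 190 + 1444))*1249 = (-1129 + 1261)*1249 = 132*1249 = 164868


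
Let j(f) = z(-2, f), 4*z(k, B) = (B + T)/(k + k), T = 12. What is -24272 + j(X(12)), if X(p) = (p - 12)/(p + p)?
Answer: -97091/4 ≈ -24273.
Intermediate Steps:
z(k, B) = (12 + B)/(8*k) (z(k, B) = ((B + 12)/(k + k))/4 = ((12 + B)/((2*k)))/4 = ((12 + B)*(1/(2*k)))/4 = ((12 + B)/(2*k))/4 = (12 + B)/(8*k))
X(p) = (-12 + p)/(2*p) (X(p) = (-12 + p)/((2*p)) = (-12 + p)*(1/(2*p)) = (-12 + p)/(2*p))
j(f) = -¾ - f/16 (j(f) = (⅛)*(12 + f)/(-2) = (⅛)*(-½)*(12 + f) = -¾ - f/16)
-24272 + j(X(12)) = -24272 + (-¾ - (-12 + 12)/(32*12)) = -24272 + (-¾ - 0/(32*12)) = -24272 + (-¾ - 1/16*0) = -24272 + (-¾ + 0) = -24272 - ¾ = -97091/4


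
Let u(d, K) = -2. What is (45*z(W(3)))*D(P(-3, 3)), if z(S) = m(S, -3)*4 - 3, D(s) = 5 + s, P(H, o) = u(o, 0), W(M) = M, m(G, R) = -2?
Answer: -1485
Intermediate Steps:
P(H, o) = -2
z(S) = -11 (z(S) = -2*4 - 3 = -8 - 3 = -11)
(45*z(W(3)))*D(P(-3, 3)) = (45*(-11))*(5 - 2) = -495*3 = -1485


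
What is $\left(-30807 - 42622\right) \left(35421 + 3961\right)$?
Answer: $-2891780878$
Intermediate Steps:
$\left(-30807 - 42622\right) \left(35421 + 3961\right) = \left(-73429\right) 39382 = -2891780878$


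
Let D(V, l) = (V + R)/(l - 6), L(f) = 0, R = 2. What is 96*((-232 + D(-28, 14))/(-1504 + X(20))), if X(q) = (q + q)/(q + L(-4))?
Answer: 11292/751 ≈ 15.036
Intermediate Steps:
D(V, l) = (2 + V)/(-6 + l) (D(V, l) = (V + 2)/(l - 6) = (2 + V)/(-6 + l))
X(q) = 2 (X(q) = (q + q)/(q + 0) = (2*q)/q = 2)
96*((-232 + D(-28, 14))/(-1504 + X(20))) = 96*((-232 + (2 - 28)/(-6 + 14))/(-1504 + 2)) = 96*((-232 - 26/8)/(-1502)) = 96*((-232 + (⅛)*(-26))*(-1/1502)) = 96*((-232 - 13/4)*(-1/1502)) = 96*(-941/4*(-1/1502)) = 96*(941/6008) = 11292/751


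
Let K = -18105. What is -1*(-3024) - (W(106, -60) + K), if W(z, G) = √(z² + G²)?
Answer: 21129 - 2*√3709 ≈ 21007.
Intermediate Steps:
W(z, G) = √(G² + z²)
-1*(-3024) - (W(106, -60) + K) = -1*(-3024) - (√((-60)² + 106²) - 18105) = 3024 - (√(3600 + 11236) - 18105) = 3024 - (√14836 - 18105) = 3024 - (2*√3709 - 18105) = 3024 - (-18105 + 2*√3709) = 3024 + (18105 - 2*√3709) = 21129 - 2*√3709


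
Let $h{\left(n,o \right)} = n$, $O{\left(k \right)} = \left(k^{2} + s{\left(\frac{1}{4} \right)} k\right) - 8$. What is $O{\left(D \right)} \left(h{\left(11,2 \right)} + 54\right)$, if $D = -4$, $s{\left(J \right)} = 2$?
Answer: $0$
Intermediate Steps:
$O{\left(k \right)} = -8 + k^{2} + 2 k$ ($O{\left(k \right)} = \left(k^{2} + 2 k\right) - 8 = -8 + k^{2} + 2 k$)
$O{\left(D \right)} \left(h{\left(11,2 \right)} + 54\right) = \left(-8 + \left(-4\right)^{2} + 2 \left(-4\right)\right) \left(11 + 54\right) = \left(-8 + 16 - 8\right) 65 = 0 \cdot 65 = 0$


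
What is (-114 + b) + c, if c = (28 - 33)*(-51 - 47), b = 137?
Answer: 513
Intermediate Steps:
c = 490 (c = -5*(-98) = 490)
(-114 + b) + c = (-114 + 137) + 490 = 23 + 490 = 513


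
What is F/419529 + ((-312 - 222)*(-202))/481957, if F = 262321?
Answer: 171681196369/202194938253 ≈ 0.84909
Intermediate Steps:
F/419529 + ((-312 - 222)*(-202))/481957 = 262321/419529 + ((-312 - 222)*(-202))/481957 = 262321*(1/419529) - 534*(-202)*(1/481957) = 262321/419529 + 107868*(1/481957) = 262321/419529 + 107868/481957 = 171681196369/202194938253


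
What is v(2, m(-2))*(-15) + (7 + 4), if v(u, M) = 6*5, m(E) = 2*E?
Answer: -439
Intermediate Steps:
v(u, M) = 30
v(2, m(-2))*(-15) + (7 + 4) = 30*(-15) + (7 + 4) = -450 + 11 = -439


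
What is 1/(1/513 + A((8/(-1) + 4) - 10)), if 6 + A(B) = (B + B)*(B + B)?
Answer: 513/399115 ≈ 0.0012853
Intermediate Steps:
A(B) = -6 + 4*B² (A(B) = -6 + (B + B)*(B + B) = -6 + (2*B)*(2*B) = -6 + 4*B²)
1/(1/513 + A((8/(-1) + 4) - 10)) = 1/(1/513 + (-6 + 4*((8/(-1) + 4) - 10)²)) = 1/(1/513 + (-6 + 4*((8*(-1) + 4) - 10)²)) = 1/(1/513 + (-6 + 4*((-8 + 4) - 10)²)) = 1/(1/513 + (-6 + 4*(-4 - 10)²)) = 1/(1/513 + (-6 + 4*(-14)²)) = 1/(1/513 + (-6 + 4*196)) = 1/(1/513 + (-6 + 784)) = 1/(1/513 + 778) = 1/(399115/513) = 513/399115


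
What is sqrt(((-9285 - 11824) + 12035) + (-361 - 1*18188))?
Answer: I*sqrt(27623) ≈ 166.2*I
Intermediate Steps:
sqrt(((-9285 - 11824) + 12035) + (-361 - 1*18188)) = sqrt((-21109 + 12035) + (-361 - 18188)) = sqrt(-9074 - 18549) = sqrt(-27623) = I*sqrt(27623)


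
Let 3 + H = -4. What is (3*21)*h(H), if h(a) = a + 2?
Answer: -315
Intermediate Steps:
H = -7 (H = -3 - 4 = -7)
h(a) = 2 + a
(3*21)*h(H) = (3*21)*(2 - 7) = 63*(-5) = -315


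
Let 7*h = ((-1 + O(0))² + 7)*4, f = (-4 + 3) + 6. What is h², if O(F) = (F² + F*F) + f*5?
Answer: 5438224/49 ≈ 1.1098e+5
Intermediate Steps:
f = 5 (f = -1 + 6 = 5)
O(F) = 25 + 2*F² (O(F) = (F² + F*F) + 5*5 = (F² + F²) + 25 = 2*F² + 25 = 25 + 2*F²)
h = 2332/7 (h = (((-1 + (25 + 2*0²))² + 7)*4)/7 = (((-1 + (25 + 2*0))² + 7)*4)/7 = (((-1 + (25 + 0))² + 7)*4)/7 = (((-1 + 25)² + 7)*4)/7 = ((24² + 7)*4)/7 = ((576 + 7)*4)/7 = (583*4)/7 = (⅐)*2332 = 2332/7 ≈ 333.14)
h² = (2332/7)² = 5438224/49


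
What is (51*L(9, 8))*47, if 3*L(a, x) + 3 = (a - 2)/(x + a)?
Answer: -2068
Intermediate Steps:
L(a, x) = -1 + (-2 + a)/(3*(a + x)) (L(a, x) = -1 + ((a - 2)/(x + a))/3 = -1 + ((-2 + a)/(a + x))/3 = -1 + (-2 + a)/(3*(a + x)))
(51*L(9, 8))*47 = (51*((-⅔ - 1*8 - ⅔*9)/(9 + 8)))*47 = (51*((-⅔ - 8 - 6)/17))*47 = (51*((1/17)*(-44/3)))*47 = (51*(-44/51))*47 = -44*47 = -2068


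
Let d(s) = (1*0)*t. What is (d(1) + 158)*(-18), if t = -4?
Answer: -2844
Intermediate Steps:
d(s) = 0 (d(s) = (1*0)*(-4) = 0*(-4) = 0)
(d(1) + 158)*(-18) = (0 + 158)*(-18) = 158*(-18) = -2844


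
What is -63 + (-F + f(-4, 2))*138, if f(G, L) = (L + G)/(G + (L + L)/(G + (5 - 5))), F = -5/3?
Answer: 1111/5 ≈ 222.20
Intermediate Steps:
F = -5/3 (F = -5*⅓ = -5/3 ≈ -1.6667)
f(G, L) = (G + L)/(G + 2*L/G) (f(G, L) = (G + L)/(G + (2*L)/(G + 0)) = (G + L)/(G + (2*L)/G) = (G + L)/(G + 2*L/G))
-63 + (-F + f(-4, 2))*138 = -63 + (-1*(-5/3) - 4*(-4 + 2)/((-4)² + 2*2))*138 = -63 + (5/3 - 4*(-2)/(16 + 4))*138 = -63 + (5/3 - 4*(-2)/20)*138 = -63 + (5/3 - 4*1/20*(-2))*138 = -63 + (5/3 + ⅖)*138 = -63 + (31/15)*138 = -63 + 1426/5 = 1111/5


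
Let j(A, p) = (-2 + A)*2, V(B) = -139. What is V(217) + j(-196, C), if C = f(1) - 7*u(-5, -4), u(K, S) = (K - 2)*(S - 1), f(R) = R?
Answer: -535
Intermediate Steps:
u(K, S) = (-1 + S)*(-2 + K) (u(K, S) = (-2 + K)*(-1 + S) = (-1 + S)*(-2 + K))
C = -244 (C = 1 - 7*(2 - 1*(-5) - 2*(-4) - 5*(-4)) = 1 - 7*(2 + 5 + 8 + 20) = 1 - 7*35 = 1 - 245 = -244)
j(A, p) = -4 + 2*A
V(217) + j(-196, C) = -139 + (-4 + 2*(-196)) = -139 + (-4 - 392) = -139 - 396 = -535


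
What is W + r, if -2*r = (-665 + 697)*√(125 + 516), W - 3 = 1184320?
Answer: 1184323 - 16*√641 ≈ 1.1839e+6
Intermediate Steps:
W = 1184323 (W = 3 + 1184320 = 1184323)
r = -16*√641 (r = -(-665 + 697)*√(125 + 516)/2 = -16*√641 ≈ -405.09)
W + r = 1184323 - 16*√641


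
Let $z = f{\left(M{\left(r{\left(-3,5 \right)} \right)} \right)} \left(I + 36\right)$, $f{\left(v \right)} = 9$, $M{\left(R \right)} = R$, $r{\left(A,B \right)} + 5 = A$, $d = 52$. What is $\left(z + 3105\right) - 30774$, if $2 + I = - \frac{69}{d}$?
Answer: $- \frac{1423497}{52} \approx -27375.0$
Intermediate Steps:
$I = - \frac{173}{52}$ ($I = -2 - \frac{69}{52} = - \frac{173}{52} \approx -3.3269$)
$r{\left(A,B \right)} = -5 + A$
$z = \frac{15291}{52}$ ($z = 9 \left(- \frac{173}{52} + 36\right) = 9 \cdot \frac{1699}{52} = \frac{15291}{52} \approx 294.06$)
$\left(z + 3105\right) - 30774 = \left(\frac{15291}{52} + 3105\right) - 30774 = \frac{176751}{52} - 30774 = - \frac{1423497}{52}$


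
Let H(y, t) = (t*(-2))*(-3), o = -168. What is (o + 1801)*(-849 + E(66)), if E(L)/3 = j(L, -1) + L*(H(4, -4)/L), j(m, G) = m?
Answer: -1180659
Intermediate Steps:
H(y, t) = 6*t (H(y, t) = -2*t*(-3) = 6*t)
E(L) = -72 + 3*L (E(L) = 3*(L + L*((6*(-4))/L)) = 3*(L + L*(-24/L)) = 3*(L - 24) = 3*(-24 + L) = -72 + 3*L)
(o + 1801)*(-849 + E(66)) = (-168 + 1801)*(-849 + (-72 + 3*66)) = 1633*(-849 + (-72 + 198)) = 1633*(-849 + 126) = 1633*(-723) = -1180659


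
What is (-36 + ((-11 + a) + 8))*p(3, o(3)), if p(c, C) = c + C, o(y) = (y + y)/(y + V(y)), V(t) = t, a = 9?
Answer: -120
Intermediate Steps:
o(y) = 1 (o(y) = (y + y)/(y + y) = (2*y)/((2*y)) = (2*y)*(1/(2*y)) = 1)
p(c, C) = C + c
(-36 + ((-11 + a) + 8))*p(3, o(3)) = (-36 + ((-11 + 9) + 8))*(1 + 3) = (-36 + (-2 + 8))*4 = (-36 + 6)*4 = -30*4 = -120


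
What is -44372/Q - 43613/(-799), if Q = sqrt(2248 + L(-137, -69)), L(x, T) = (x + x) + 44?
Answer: 43613/799 - 22186*sqrt(2018)/1009 ≈ -933.17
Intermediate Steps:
L(x, T) = 44 + 2*x (L(x, T) = 2*x + 44 = 44 + 2*x)
Q = sqrt(2018) (Q = sqrt(2248 + (44 + 2*(-137))) = sqrt(2248 + (44 - 274)) = sqrt(2248 - 230) = sqrt(2018) ≈ 44.922)
-44372/Q - 43613/(-799) = -44372*sqrt(2018)/2018 - 43613/(-799) = -22186*sqrt(2018)/1009 - 43613*(-1/799) = -22186*sqrt(2018)/1009 + 43613/799 = 43613/799 - 22186*sqrt(2018)/1009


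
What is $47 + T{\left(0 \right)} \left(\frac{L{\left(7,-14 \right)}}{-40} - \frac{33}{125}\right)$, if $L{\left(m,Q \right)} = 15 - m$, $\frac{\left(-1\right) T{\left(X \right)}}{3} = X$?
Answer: $47$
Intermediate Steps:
$T{\left(X \right)} = - 3 X$
$47 + T{\left(0 \right)} \left(\frac{L{\left(7,-14 \right)}}{-40} - \frac{33}{125}\right) = 47 + \left(-3\right) 0 \left(\frac{15 - 7}{-40} - \frac{33}{125}\right) = 47 + 0 \left(\left(15 - 7\right) \left(- \frac{1}{40}\right) - \frac{33}{125}\right) = 47 + 0 \left(8 \left(- \frac{1}{40}\right) - \frac{33}{125}\right) = 47 + 0 \left(- \frac{1}{5} - \frac{33}{125}\right) = 47 + 0 \left(- \frac{58}{125}\right) = 47 + 0 = 47$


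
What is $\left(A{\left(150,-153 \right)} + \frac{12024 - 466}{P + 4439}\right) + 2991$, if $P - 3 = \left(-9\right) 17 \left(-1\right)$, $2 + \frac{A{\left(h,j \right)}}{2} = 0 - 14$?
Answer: $\frac{13608163}{4595} \approx 2961.5$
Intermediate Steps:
$A{\left(h,j \right)} = -32$ ($A{\left(h,j \right)} = -4 + 2 \left(0 - 14\right) = -4 + 2 \left(-14\right) = -4 - 28 = -32$)
$P = 156$ ($P = 3 + \left(-9\right) 17 \left(-1\right) = 3 - -153 = 3 + 153 = 156$)
$\left(A{\left(150,-153 \right)} + \frac{12024 - 466}{P + 4439}\right) + 2991 = \left(-32 + \frac{12024 - 466}{156 + 4439}\right) + 2991 = \left(-32 + \frac{11558}{4595}\right) + 2991 = - \frac{135482}{4595} + 2991 = \frac{13608163}{4595}$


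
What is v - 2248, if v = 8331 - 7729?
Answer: -1646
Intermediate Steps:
v = 602
v - 2248 = 602 - 2248 = -1646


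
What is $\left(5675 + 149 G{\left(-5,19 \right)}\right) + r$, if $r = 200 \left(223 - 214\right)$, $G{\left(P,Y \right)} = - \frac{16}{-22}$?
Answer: $\frac{83417}{11} \approx 7583.4$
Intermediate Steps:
$G{\left(P,Y \right)} = \frac{8}{11}$ ($G{\left(P,Y \right)} = \left(-16\right) \left(- \frac{1}{22}\right) = \frac{8}{11}$)
$r = 1800$ ($r = 200 \cdot 9 = 1800$)
$\left(5675 + 149 G{\left(-5,19 \right)}\right) + r = \left(5675 + 149 \cdot \frac{8}{11}\right) + 1800 = \left(5675 + \frac{1192}{11}\right) + 1800 = \frac{63617}{11} + 1800 = \frac{83417}{11}$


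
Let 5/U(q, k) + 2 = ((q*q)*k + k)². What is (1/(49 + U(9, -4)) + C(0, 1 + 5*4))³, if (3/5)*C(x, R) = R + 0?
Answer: 6291756795764175073134103/146490114055386132667 ≈ 42950.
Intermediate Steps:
U(q, k) = 5/(-2 + (k + k*q²)²) (U(q, k) = 5/(-2 + ((q*q)*k + k)²) = 5/(-2 + (q²*k + k)²) = 5/(-2 + (k*q² + k)²) = 5/(-2 + (k + k*q²)²))
C(x, R) = 5*R/3 (C(x, R) = 5*(R + 0)/3 = 5*R/3)
(1/(49 + U(9, -4)) + C(0, 1 + 5*4))³ = (1/(49 + 5/(-2 + (-4)²*(1 + 9²)²)) + 5*(1 + 5*4)/3)³ = (1/(49 + 5/(-2 + 16*(1 + 81)²)) + 5*(1 + 20)/3)³ = (1/(49 + 5/(-2 + 16*82²)) + (5/3)*21)³ = (1/(49 + 5/(-2 + 16*6724)) + 35)³ = (1/(49 + 5/(-2 + 107584)) + 35)³ = (1/(49 + 5/107582) + 35)³ = (1/(5271523/107582) + 35)³ = (107582/5271523 + 35)³ = (184610887/5271523)³ = 6291756795764175073134103/146490114055386132667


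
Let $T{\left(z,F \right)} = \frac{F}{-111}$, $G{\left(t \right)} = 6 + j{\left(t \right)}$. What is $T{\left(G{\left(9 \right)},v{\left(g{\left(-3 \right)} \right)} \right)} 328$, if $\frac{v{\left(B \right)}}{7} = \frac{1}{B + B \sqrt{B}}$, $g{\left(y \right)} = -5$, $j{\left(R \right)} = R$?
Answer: $\frac{1148}{1665} - \frac{1148 i \sqrt{5}}{1665} \approx 0.68949 - 1.5417 i$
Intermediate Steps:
$v{\left(B \right)} = \frac{7}{B + B^{\frac{3}{2}}}$ ($v{\left(B \right)} = \frac{7}{B + B \sqrt{B}} = \frac{7}{B + B^{\frac{3}{2}}}$)
$G{\left(t \right)} = 6 + t$
$T{\left(z,F \right)} = - \frac{F}{111}$ ($T{\left(z,F \right)} = F \left(- \frac{1}{111}\right) = - \frac{F}{111}$)
$T{\left(G{\left(9 \right)},v{\left(g{\left(-3 \right)} \right)} \right)} 328 = - \frac{7 \frac{1}{-5 + \left(-5\right)^{\frac{3}{2}}}}{111} \cdot 328 = - \frac{7 \frac{1}{-5 - 5 i \sqrt{5}}}{111} \cdot 328 = - \frac{7}{111 \left(-5 - 5 i \sqrt{5}\right)} 328 = - \frac{2296}{111 \left(-5 - 5 i \sqrt{5}\right)}$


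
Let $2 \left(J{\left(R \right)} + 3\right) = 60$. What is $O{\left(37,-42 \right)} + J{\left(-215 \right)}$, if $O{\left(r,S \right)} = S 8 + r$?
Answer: $-272$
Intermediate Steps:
$J{\left(R \right)} = 27$ ($J{\left(R \right)} = -3 + \frac{1}{2} \cdot 60 = -3 + 30 = 27$)
$O{\left(r,S \right)} = r + 8 S$ ($O{\left(r,S \right)} = 8 S + r = r + 8 S$)
$O{\left(37,-42 \right)} + J{\left(-215 \right)} = \left(37 + 8 \left(-42\right)\right) + 27 = \left(37 - 336\right) + 27 = -299 + 27 = -272$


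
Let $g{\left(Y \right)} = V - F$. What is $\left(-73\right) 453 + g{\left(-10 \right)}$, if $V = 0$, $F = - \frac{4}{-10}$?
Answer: $- \frac{165347}{5} \approx -33069.0$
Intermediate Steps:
$F = \frac{2}{5}$ ($F = \left(-4\right) \left(- \frac{1}{10}\right) = \frac{2}{5} \approx 0.4$)
$g{\left(Y \right)} = - \frac{2}{5}$ ($g{\left(Y \right)} = 0 - \frac{2}{5} = - \frac{2}{5}$)
$\left(-73\right) 453 + g{\left(-10 \right)} = \left(-73\right) 453 - \frac{2}{5} = -33069 - \frac{2}{5} = - \frac{165347}{5}$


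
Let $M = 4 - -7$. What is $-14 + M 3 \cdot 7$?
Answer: $217$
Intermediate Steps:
$M = 11$ ($M = 4 + 7 = 11$)
$-14 + M 3 \cdot 7 = -14 + 11 \cdot 3 \cdot 7 = -14 + 11 \cdot 21 = -14 + 231 = 217$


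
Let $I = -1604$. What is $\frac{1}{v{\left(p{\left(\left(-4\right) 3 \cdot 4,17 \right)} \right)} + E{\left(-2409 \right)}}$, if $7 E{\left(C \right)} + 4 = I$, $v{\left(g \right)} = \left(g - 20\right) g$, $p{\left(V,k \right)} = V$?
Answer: $\frac{7}{21240} \approx 0.00032957$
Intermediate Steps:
$v{\left(g \right)} = g \left(-20 + g\right)$ ($v{\left(g \right)} = \left(-20 + g\right) g = g \left(-20 + g\right)$)
$E{\left(C \right)} = - \frac{1608}{7}$ ($E{\left(C \right)} = - \frac{4}{7} + \frac{1}{7} \left(-1604\right) = - \frac{4}{7} - \frac{1604}{7} = - \frac{1608}{7}$)
$\frac{1}{v{\left(p{\left(\left(-4\right) 3 \cdot 4,17 \right)} \right)} + E{\left(-2409 \right)}} = \frac{1}{\left(-4\right) 3 \cdot 4 \left(-20 + \left(-4\right) 3 \cdot 4\right) - \frac{1608}{7}} = \frac{1}{\left(-12\right) 4 \left(-20 - 48\right) - \frac{1608}{7}} = \frac{1}{- 48 \left(-20 - 48\right) - \frac{1608}{7}} = \frac{1}{\left(-48\right) \left(-68\right) - \frac{1608}{7}} = \frac{1}{3264 - \frac{1608}{7}} = \frac{1}{\frac{21240}{7}} = \frac{7}{21240}$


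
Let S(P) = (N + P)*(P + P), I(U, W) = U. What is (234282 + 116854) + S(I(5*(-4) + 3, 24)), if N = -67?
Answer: 353992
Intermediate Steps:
S(P) = 2*P*(-67 + P) (S(P) = (-67 + P)*(P + P) = (-67 + P)*(2*P) = 2*P*(-67 + P))
(234282 + 116854) + S(I(5*(-4) + 3, 24)) = (234282 + 116854) + 2*(5*(-4) + 3)*(-67 + (5*(-4) + 3)) = 351136 + 2*(-20 + 3)*(-67 + (-20 + 3)) = 351136 + 2*(-17)*(-67 - 17) = 351136 + 2*(-17)*(-84) = 351136 + 2856 = 353992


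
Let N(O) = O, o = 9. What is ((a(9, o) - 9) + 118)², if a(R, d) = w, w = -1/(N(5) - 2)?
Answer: 106276/9 ≈ 11808.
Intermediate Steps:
w = -⅓ (w = -1/(5 - 2) = -1/3 = (⅓)*(-1) = -⅓ ≈ -0.33333)
a(R, d) = -⅓
((a(9, o) - 9) + 118)² = ((-⅓ - 9) + 118)² = (-28/3 + 118)² = (326/3)² = 106276/9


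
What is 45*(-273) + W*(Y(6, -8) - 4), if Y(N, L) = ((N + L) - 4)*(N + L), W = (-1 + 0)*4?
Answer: -12317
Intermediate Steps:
W = -4 (W = -1*4 = -4)
Y(N, L) = (L + N)*(-4 + L + N) (Y(N, L) = ((L + N) - 4)*(L + N) = (-4 + L + N)*(L + N) = (L + N)*(-4 + L + N))
45*(-273) + W*(Y(6, -8) - 4) = 45*(-273) - 4*(((-8)² + 6² - 4*(-8) - 4*6 + 2*(-8)*6) - 4) = -12285 - 4*((64 + 36 + 32 - 24 - 96) - 4) = -12285 - 4*(12 - 4) = -12285 - 4*8 = -12285 - 32 = -12317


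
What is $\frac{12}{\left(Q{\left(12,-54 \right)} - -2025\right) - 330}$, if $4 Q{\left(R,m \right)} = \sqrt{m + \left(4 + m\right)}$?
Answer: $\frac{40680}{5746063} - \frac{12 i \sqrt{26}}{5746063} \approx 0.0070796 - 1.0649 \cdot 10^{-5} i$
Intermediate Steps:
$Q{\left(R,m \right)} = \frac{\sqrt{4 + 2 m}}{4}$ ($Q{\left(R,m \right)} = \frac{\sqrt{m + \left(4 + m\right)}}{4} = \frac{\sqrt{4 + 2 m}}{4}$)
$\frac{12}{\left(Q{\left(12,-54 \right)} - -2025\right) - 330} = \frac{12}{\left(\frac{\sqrt{4 + 2 \left(-54\right)}}{4} - -2025\right) - 330} = \frac{12}{\left(\frac{\sqrt{4 - 108}}{4} + 2025\right) - 330} = \frac{12}{\left(\frac{\sqrt{-104}}{4} + 2025\right) - 330} = \frac{12}{\left(\frac{2 i \sqrt{26}}{4} + 2025\right) - 330} = \frac{12}{\left(\frac{i \sqrt{26}}{2} + 2025\right) - 330} = \frac{12}{\left(2025 + \frac{i \sqrt{26}}{2}\right) - 330} = \frac{12}{1695 + \frac{i \sqrt{26}}{2}}$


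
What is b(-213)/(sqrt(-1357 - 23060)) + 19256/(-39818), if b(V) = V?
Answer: -9628/19909 + 71*I*sqrt(2713)/2713 ≈ -0.4836 + 1.3631*I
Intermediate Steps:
b(-213)/(sqrt(-1357 - 23060)) + 19256/(-39818) = -213/sqrt(-1357 - 23060) + 19256/(-39818) = -213*(-I*sqrt(2713)/8139) + 19256*(-1/39818) = -213*(-I*sqrt(2713)/8139) - 9628/19909 = -(-71)*I*sqrt(2713)/2713 - 9628/19909 = 71*I*sqrt(2713)/2713 - 9628/19909 = -9628/19909 + 71*I*sqrt(2713)/2713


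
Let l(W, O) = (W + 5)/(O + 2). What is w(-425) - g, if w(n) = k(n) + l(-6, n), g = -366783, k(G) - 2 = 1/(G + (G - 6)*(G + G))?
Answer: 18924428080741/51595425 ≈ 3.6679e+5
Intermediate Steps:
k(G) = 2 + 1/(G + 2*G*(-6 + G)) (k(G) = 2 + 1/(G + (G - 6)*(G + G)) = 2 + 1/(G + (-6 + G)*(2*G)) = 2 + 1/(G + 2*G*(-6 + G)))
l(W, O) = (5 + W)/(2 + O)
w(n) = -1/(2 + n) + (1 - 22*n + 4*n**2)/(n*(-11 + 2*n)) (w(n) = (1 - 22*n + 4*n**2)/(n*(-11 + 2*n)) + (5 - 6)/(2 + n) = (1 - 22*n + 4*n**2)/(n*(-11 + 2*n)) - 1/(2 + n) = -1/(2 + n) + (1 - 22*n + 4*n**2)/(n*(-11 + 2*n)))
w(-425) - g = 2*(1 - 16*(-425) - 8*(-425)**2 + 2*(-425)**3)/(-425*(-22 - 7*(-425) + 2*(-425)**2)) - 1*(-366783) = 2*(-1/425)*(1 + 6800 - 8*180625 + 2*(-76765625))/(-22 + 2975 + 2*180625) + 366783 = 2*(-1/425)*(1 + 6800 - 1445000 - 153531250)/(-22 + 2975 + 361250) + 366783 = 2*(-1/425)*(-154969449)/364203 + 366783 = 2*(-1/425)*(1/364203)*(-154969449) + 366783 = 103312966/51595425 + 366783 = 18924428080741/51595425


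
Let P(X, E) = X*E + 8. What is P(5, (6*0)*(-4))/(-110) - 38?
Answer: -2094/55 ≈ -38.073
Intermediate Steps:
P(X, E) = 8 + E*X (P(X, E) = E*X + 8 = 8 + E*X)
P(5, (6*0)*(-4))/(-110) - 38 = (8 + ((6*0)*(-4))*5)/(-110) - 38 = -(8 + (0*(-4))*5)/110 - 38 = -(8 + 0*5)/110 - 38 = -(8 + 0)/110 - 38 = -1/110*8 - 38 = -4/55 - 38 = -2094/55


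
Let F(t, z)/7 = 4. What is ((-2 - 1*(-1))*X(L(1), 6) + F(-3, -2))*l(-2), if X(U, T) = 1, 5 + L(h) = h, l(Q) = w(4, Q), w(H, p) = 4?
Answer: 108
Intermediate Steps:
l(Q) = 4
L(h) = -5 + h
F(t, z) = 28 (F(t, z) = 7*4 = 28)
((-2 - 1*(-1))*X(L(1), 6) + F(-3, -2))*l(-2) = ((-2 - 1*(-1))*1 + 28)*4 = ((-2 + 1)*1 + 28)*4 = (-1*1 + 28)*4 = (-1 + 28)*4 = 27*4 = 108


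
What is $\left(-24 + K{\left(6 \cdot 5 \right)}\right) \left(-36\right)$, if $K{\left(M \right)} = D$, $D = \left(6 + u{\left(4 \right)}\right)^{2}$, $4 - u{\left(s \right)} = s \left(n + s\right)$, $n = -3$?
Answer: $-432$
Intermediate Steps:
$u{\left(s \right)} = 4 - s \left(-3 + s\right)$
$D = 36$ ($D = \left(6 + \left(4 - 4^{2} + 3 \cdot 4\right)\right)^{2} = \left(6 + \left(4 - 16 + 12\right)\right)^{2} = \left(6 + 0\right)^{2} = 6^{2} = 36$)
$K{\left(M \right)} = 36$
$\left(-24 + K{\left(6 \cdot 5 \right)}\right) \left(-36\right) = \left(-24 + 36\right) \left(-36\right) = 12 \left(-36\right) = -432$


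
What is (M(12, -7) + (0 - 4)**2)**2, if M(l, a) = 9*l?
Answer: 15376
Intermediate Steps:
(M(12, -7) + (0 - 4)**2)**2 = (9*12 + (0 - 4)**2)**2 = (108 + (-4)**2)**2 = (108 + 16)**2 = 124**2 = 15376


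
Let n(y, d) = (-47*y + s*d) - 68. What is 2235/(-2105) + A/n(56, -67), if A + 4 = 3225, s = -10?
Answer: -2263451/854630 ≈ -2.6485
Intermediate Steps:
n(y, d) = -68 - 47*y - 10*d (n(y, d) = (-47*y - 10*d) - 68 = -68 - 47*y - 10*d)
A = 3221 (A = -4 + 3225 = 3221)
2235/(-2105) + A/n(56, -67) = 2235/(-2105) + 3221/(-68 - 47*56 - 10*(-67)) = 2235*(-1/2105) + 3221/(-68 - 2632 + 670) = -447/421 + 3221/(-2030) = -447/421 + 3221*(-1/2030) = -447/421 - 3221/2030 = -2263451/854630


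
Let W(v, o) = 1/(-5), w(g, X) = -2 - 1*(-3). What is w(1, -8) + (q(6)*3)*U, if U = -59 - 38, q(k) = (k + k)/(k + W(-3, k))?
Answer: -17431/29 ≈ -601.07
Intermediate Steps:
w(g, X) = 1 (w(g, X) = -2 + 3 = 1)
W(v, o) = -⅕
q(k) = 2*k/(-⅕ + k) (q(k) = (k + k)/(k - ⅕) = (2*k)/(-⅕ + k) = 2*k/(-⅕ + k))
U = -97
w(1, -8) + (q(6)*3)*U = 1 + ((10*6/(-1 + 5*6))*3)*(-97) = 1 + ((10*6/(-1 + 30))*3)*(-97) = 1 + ((10*6/29)*3)*(-97) = 1 + ((10*6*(1/29))*3)*(-97) = 1 + ((60/29)*3)*(-97) = 1 + (180/29)*(-97) = 1 - 17460/29 = -17431/29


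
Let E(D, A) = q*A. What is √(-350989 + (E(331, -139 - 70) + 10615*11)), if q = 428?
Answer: 54*I*√111 ≈ 568.93*I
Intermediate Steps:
E(D, A) = 428*A
√(-350989 + (E(331, -139 - 70) + 10615*11)) = √(-350989 + (428*(-139 - 70) + 10615*11)) = √(-350989 + (428*(-209) + 116765)) = √(-350989 + (-89452 + 116765)) = √(-350989 + 27313) = √(-323676) = 54*I*√111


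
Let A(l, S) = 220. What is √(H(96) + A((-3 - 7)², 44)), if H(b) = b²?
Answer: 2*√2359 ≈ 97.139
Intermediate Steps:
√(H(96) + A((-3 - 7)², 44)) = √(96² + 220) = √(9216 + 220) = √9436 = 2*√2359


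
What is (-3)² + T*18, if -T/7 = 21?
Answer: -2637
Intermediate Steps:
T = -147 (T = -7*21 = -147)
(-3)² + T*18 = (-3)² - 147*18 = 9 - 2646 = -2637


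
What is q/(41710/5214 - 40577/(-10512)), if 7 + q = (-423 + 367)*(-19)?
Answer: 9655618896/108337333 ≈ 89.125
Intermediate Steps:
q = 1057 (q = -7 + (-423 + 367)*(-19) = -7 - 56*(-19) = -7 + 1064 = 1057)
q/(41710/5214 - 40577/(-10512)) = 1057/(41710/5214 - 40577/(-10512)) = 1057/(41710*(1/5214) - 40577*(-1/10512)) = 1057/(20855/2607 + 40577/10512) = 1057/(108337333/9134928) = 1057*(9134928/108337333) = 9655618896/108337333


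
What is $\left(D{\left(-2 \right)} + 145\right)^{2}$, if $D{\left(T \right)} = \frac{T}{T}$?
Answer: $21316$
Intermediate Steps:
$D{\left(T \right)} = 1$
$\left(D{\left(-2 \right)} + 145\right)^{2} = \left(1 + 145\right)^{2} = 146^{2} = 21316$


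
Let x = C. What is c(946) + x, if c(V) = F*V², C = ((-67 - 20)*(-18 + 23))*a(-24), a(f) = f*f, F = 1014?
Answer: 907194264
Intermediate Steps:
a(f) = f²
C = -250560 (C = ((-67 - 20)*(-18 + 23))*(-24)² = -87*5*576 = -435*576 = -250560)
x = -250560
c(V) = 1014*V²
c(946) + x = 1014*946² - 250560 = 1014*894916 - 250560 = 907444824 - 250560 = 907194264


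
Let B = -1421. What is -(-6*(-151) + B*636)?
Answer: 902850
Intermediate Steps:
-(-6*(-151) + B*636) = -(-6*(-151) - 1421*636) = -(906 - 903756) = -1*(-902850) = 902850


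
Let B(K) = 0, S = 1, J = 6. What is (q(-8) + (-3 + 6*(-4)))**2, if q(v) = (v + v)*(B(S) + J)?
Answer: 15129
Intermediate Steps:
q(v) = 12*v (q(v) = (v + v)*(0 + 6) = (2*v)*6 = 12*v)
(q(-8) + (-3 + 6*(-4)))**2 = (12*(-8) + (-3 + 6*(-4)))**2 = (-96 + (-3 - 24))**2 = (-96 - 27)**2 = (-123)**2 = 15129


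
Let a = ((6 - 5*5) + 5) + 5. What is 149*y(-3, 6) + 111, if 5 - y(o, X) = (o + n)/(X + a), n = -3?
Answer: 558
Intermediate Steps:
a = -9 (a = ((6 - 25) + 5) + 5 = (-19 + 5) + 5 = -14 + 5 = -9)
y(o, X) = 5 - (-3 + o)/(-9 + X) (y(o, X) = 5 - (o - 3)/(X - 9) = 5 - (-3 + o)/(-9 + X))
149*y(-3, 6) + 111 = 149*((-42 - 1*(-3) + 5*6)/(-9 + 6)) + 111 = 149*((-42 + 3 + 30)/(-3)) + 111 = 149*(-1/3*(-9)) + 111 = 149*3 + 111 = 447 + 111 = 558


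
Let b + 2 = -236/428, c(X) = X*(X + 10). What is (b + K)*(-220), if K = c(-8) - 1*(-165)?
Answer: -3447400/107 ≈ -32219.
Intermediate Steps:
c(X) = X*(10 + X)
K = 149 (K = -8*(10 - 8) - 1*(-165) = -8*2 + 165 = -16 + 165 = 149)
b = -273/107 (b = -2 - 236/428 = -2 - 236*1/428 = -2 - 59/107 = -273/107 ≈ -2.5514)
(b + K)*(-220) = (-273/107 + 149)*(-220) = (15670/107)*(-220) = -3447400/107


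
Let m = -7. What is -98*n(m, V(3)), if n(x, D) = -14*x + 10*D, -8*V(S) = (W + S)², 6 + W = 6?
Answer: -17003/2 ≈ -8501.5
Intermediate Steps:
W = 0 (W = -6 + 6 = 0)
V(S) = -S²/8 (V(S) = -(0 + S)²/8 = -S²/8)
-98*n(m, V(3)) = -98*(-14*(-7) + 10*(-⅛*3²)) = -98*(98 + 10*(-⅛*9)) = -98*(98 + 10*(-9/8)) = -98*(98 - 45/4) = -98*347/4 = -17003/2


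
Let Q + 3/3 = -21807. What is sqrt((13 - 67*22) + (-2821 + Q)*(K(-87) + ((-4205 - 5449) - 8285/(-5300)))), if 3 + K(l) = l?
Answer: sqrt(67400554646455)/530 ≈ 15490.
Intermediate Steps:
Q = -21808 (Q = -1 - 21807 = -21808)
K(l) = -3 + l
sqrt((13 - 67*22) + (-2821 + Q)*(K(-87) + ((-4205 - 5449) - 8285/(-5300)))) = sqrt((13 - 67*22) + (-2821 - 21808)*((-3 - 87) + ((-4205 - 5449) - 8285/(-5300)))) = sqrt((13 - 1474) - 24629*(-90 + (-9654 - 8285*(-1/5300)))) = sqrt(-1461 - 24629*(-90 + (-9654 + 1657/1060))) = sqrt(-1461 - 24629*(-90 - 10231583/1060)) = sqrt(-1461 - 24629*(-10326983/1060)) = sqrt(-1461 + 254343264307/1060) = sqrt(254341715647/1060) = sqrt(67400554646455)/530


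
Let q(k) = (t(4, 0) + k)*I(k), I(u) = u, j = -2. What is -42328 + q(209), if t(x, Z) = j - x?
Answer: 99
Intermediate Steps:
t(x, Z) = -2 - x
q(k) = k*(-6 + k) (q(k) = ((-2 - 1*4) + k)*k = ((-2 - 4) + k)*k = (-6 + k)*k = k*(-6 + k))
-42328 + q(209) = -42328 + 209*(-6 + 209) = -42328 + 209*203 = -42328 + 42427 = 99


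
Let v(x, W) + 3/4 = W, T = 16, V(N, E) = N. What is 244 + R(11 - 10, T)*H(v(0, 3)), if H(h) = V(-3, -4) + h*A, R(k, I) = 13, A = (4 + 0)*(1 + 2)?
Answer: 556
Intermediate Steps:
A = 12 (A = 4*3 = 12)
v(x, W) = -¾ + W
H(h) = -3 + 12*h (H(h) = -3 + h*12 = -3 + 12*h)
244 + R(11 - 10, T)*H(v(0, 3)) = 244 + 13*(-3 + 12*(-¾ + 3)) = 244 + 13*(-3 + 12*(9/4)) = 244 + 13*(-3 + 27) = 244 + 13*24 = 244 + 312 = 556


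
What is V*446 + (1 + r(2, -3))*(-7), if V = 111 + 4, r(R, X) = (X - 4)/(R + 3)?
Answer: 256464/5 ≈ 51293.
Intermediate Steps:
r(R, X) = (-4 + X)/(3 + R)
V = 115
V*446 + (1 + r(2, -3))*(-7) = 115*446 + (1 + (-4 - 3)/(3 + 2))*(-7) = 51290 + (1 - 7/5)*(-7) = 51290 - 2/5*(-7) = 51290 + 14/5 = 256464/5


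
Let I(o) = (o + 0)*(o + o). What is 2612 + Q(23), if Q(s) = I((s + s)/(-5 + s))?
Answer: 212630/81 ≈ 2625.1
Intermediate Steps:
I(o) = 2*o**2 (I(o) = o*(2*o) = 2*o**2)
Q(s) = 8*s**2/(-5 + s)**2 (Q(s) = 2*((s + s)/(-5 + s))**2 = 2*((2*s)/(-5 + s))**2 = 2*(2*s/(-5 + s))**2 = 2*(4*s**2/(-5 + s)**2) = 8*s**2/(-5 + s)**2)
2612 + Q(23) = 2612 + 8*23**2/(-5 + 23)**2 = 2612 + 8*529/18**2 = 2612 + 8*529*(1/324) = 2612 + 1058/81 = 212630/81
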